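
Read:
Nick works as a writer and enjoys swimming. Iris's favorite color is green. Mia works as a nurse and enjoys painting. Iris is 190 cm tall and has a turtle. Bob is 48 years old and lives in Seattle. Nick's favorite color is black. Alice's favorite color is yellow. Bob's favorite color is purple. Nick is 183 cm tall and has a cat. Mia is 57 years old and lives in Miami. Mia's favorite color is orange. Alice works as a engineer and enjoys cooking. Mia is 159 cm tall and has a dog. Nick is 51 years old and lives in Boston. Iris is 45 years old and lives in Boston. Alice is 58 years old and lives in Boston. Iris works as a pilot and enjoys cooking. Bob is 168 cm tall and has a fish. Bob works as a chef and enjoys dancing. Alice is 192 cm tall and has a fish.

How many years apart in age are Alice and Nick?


58 vs 51, diff = 7

7


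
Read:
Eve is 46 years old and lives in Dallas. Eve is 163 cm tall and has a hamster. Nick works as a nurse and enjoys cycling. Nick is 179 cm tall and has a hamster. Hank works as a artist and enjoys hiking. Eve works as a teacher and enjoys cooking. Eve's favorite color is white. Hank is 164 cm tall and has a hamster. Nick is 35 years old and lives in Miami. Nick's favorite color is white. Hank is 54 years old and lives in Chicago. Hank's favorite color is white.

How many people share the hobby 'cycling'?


Count: 1

1


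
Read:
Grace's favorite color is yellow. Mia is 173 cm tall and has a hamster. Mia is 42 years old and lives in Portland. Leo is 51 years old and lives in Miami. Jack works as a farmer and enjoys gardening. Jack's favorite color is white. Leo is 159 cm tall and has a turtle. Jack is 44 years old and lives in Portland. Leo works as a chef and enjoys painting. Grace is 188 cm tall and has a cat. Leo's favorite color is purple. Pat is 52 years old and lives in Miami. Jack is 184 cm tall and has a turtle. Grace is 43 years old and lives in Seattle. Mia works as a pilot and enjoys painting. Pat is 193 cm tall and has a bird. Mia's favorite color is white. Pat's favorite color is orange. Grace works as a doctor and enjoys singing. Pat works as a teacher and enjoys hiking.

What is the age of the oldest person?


Oldest: Pat at 52

52


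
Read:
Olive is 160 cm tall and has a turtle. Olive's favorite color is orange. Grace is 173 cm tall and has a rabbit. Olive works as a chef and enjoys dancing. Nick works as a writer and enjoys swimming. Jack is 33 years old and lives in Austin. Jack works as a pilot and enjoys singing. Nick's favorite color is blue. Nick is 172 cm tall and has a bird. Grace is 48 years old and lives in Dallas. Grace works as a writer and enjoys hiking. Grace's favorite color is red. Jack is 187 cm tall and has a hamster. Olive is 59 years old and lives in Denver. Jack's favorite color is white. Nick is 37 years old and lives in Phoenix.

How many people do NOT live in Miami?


Not in Miami: 4

4


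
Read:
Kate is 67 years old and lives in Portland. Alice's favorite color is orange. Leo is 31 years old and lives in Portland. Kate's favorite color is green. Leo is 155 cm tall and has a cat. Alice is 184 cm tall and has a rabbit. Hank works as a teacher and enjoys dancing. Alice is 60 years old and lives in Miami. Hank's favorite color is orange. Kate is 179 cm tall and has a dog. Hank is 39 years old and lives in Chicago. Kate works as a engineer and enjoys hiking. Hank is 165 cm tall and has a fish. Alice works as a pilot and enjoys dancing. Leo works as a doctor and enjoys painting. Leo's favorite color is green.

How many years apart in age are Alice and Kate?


60 vs 67, diff = 7

7


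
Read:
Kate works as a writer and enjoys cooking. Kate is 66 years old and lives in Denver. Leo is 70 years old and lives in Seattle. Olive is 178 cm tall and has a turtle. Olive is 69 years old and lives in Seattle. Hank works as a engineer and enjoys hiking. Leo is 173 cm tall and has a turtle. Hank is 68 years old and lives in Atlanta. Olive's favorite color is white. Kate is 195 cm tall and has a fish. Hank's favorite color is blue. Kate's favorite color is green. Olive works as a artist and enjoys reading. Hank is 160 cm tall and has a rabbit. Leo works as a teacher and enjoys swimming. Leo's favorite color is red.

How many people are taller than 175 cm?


Taller than 175: 2

2


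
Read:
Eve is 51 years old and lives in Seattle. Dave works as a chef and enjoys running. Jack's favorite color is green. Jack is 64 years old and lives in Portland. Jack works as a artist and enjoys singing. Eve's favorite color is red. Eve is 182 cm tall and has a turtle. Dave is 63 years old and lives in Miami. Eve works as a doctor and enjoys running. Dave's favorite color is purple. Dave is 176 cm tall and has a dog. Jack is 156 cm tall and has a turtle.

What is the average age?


Sum=178, n=3, avg=59.33

59.33


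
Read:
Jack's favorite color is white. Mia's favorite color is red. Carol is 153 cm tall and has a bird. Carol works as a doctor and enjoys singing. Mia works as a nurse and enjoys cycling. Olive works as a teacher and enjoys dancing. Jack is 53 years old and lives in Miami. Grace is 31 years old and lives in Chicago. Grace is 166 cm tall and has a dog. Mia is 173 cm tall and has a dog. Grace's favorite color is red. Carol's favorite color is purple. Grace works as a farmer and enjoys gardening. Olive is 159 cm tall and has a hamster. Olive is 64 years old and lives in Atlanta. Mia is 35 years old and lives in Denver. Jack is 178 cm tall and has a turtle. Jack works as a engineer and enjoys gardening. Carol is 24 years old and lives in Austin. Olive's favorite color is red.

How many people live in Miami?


Count in Miami: 1

1


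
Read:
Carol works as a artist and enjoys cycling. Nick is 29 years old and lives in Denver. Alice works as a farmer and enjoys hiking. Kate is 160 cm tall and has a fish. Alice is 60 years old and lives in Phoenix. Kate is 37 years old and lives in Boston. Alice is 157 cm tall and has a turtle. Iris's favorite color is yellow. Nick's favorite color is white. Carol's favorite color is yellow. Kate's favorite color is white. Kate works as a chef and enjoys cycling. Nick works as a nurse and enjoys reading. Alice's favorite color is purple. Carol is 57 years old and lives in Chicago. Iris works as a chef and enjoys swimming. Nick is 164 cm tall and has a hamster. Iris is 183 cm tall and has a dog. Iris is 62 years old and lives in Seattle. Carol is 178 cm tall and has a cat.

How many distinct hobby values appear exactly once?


Unique hobby values: 3

3


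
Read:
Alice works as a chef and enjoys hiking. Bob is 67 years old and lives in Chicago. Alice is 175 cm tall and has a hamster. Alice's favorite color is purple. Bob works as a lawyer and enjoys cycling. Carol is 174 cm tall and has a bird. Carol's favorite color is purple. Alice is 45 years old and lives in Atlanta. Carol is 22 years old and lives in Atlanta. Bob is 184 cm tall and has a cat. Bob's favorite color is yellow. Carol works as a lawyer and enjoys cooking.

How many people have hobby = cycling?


Count: 1

1


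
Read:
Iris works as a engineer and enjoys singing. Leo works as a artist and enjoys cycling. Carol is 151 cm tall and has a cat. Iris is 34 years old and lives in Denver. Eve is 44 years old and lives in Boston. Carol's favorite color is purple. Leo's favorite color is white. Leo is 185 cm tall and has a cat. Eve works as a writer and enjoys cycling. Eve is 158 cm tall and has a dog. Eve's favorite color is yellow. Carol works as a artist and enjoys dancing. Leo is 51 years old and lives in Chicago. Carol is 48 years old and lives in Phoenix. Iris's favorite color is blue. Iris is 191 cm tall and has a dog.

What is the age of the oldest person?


Oldest: Leo at 51

51


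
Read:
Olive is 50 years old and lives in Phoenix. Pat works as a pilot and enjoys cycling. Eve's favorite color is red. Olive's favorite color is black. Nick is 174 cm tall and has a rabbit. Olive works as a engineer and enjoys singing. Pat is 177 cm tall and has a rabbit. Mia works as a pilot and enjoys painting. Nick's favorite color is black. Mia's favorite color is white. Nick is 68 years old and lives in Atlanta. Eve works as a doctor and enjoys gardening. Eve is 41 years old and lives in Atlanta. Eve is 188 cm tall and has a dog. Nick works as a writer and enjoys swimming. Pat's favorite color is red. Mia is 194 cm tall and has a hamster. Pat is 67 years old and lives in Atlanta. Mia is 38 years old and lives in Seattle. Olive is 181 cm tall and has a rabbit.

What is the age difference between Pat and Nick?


|67 - 68| = 1

1


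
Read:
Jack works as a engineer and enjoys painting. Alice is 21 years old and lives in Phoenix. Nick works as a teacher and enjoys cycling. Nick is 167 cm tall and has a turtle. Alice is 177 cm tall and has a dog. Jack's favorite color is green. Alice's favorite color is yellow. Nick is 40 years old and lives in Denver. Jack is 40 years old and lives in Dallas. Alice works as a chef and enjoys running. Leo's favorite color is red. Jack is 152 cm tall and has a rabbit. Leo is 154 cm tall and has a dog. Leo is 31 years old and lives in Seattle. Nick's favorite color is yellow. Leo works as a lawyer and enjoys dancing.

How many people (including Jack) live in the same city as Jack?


Jack lives in Dallas. Count = 1

1


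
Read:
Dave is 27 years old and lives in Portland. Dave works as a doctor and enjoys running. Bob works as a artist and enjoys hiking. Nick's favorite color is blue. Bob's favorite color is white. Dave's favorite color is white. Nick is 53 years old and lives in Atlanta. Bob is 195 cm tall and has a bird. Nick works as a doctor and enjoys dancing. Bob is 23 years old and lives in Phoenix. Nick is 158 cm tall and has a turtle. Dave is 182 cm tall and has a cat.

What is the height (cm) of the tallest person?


Tallest: Bob at 195 cm

195


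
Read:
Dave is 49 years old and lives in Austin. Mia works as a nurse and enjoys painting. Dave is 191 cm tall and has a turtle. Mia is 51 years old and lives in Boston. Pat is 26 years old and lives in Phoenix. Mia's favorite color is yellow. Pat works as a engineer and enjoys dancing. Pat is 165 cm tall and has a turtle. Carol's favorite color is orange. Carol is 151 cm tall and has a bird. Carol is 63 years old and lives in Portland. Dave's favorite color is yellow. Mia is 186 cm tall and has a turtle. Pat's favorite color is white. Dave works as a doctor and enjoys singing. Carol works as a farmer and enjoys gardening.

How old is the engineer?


The engineer is Pat, age 26

26


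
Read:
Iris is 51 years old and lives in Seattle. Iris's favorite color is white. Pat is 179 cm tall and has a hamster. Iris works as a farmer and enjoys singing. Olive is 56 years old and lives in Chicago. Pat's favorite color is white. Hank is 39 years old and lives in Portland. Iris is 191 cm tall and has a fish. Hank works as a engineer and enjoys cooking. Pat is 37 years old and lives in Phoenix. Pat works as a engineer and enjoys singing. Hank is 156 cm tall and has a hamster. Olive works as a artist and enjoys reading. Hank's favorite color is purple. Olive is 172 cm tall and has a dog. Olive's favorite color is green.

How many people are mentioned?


People: Iris, Pat, Olive, Hank. Count = 4

4


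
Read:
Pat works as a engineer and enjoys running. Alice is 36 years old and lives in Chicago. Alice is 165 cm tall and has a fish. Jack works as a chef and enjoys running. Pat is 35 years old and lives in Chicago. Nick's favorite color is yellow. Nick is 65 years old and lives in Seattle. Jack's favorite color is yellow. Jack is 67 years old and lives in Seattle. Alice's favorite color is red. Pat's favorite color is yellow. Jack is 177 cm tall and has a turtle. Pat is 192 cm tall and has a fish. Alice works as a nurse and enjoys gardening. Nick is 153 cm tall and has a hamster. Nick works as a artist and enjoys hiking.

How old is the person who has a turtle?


Person with turtle is Jack, age 67

67


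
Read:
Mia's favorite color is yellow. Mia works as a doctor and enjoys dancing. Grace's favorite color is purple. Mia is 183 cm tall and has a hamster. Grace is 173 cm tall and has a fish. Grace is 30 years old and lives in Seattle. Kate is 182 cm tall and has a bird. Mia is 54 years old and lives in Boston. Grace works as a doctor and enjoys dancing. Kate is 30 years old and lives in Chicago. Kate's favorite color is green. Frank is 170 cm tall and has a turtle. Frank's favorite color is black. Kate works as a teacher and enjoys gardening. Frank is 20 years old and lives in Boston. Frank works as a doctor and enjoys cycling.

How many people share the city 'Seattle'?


Count: 1

1


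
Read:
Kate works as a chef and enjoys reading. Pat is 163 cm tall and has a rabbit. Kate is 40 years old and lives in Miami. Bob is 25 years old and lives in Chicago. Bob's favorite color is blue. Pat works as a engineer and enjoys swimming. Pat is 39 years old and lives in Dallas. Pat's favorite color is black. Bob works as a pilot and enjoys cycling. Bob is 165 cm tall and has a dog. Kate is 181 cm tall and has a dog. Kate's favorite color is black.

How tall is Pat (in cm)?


Pat is 163 cm tall

163


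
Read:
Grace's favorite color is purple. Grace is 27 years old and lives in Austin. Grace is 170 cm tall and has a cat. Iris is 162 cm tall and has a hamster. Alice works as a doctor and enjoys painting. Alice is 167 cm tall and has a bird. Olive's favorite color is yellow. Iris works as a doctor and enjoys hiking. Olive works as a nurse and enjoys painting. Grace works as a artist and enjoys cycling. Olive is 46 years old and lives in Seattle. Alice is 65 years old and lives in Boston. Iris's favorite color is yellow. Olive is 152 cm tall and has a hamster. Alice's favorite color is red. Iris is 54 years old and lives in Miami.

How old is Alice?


Alice is 65 years old

65


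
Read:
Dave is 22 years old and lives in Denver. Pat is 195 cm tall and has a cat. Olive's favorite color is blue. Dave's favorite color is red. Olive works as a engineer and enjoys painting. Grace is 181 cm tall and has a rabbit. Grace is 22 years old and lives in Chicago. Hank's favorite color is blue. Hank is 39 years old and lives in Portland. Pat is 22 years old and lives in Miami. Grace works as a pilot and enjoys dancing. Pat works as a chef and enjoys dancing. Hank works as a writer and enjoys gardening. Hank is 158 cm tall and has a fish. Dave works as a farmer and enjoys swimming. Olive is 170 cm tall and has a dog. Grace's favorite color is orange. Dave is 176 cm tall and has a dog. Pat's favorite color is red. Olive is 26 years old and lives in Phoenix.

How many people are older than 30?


Filter: 1

1


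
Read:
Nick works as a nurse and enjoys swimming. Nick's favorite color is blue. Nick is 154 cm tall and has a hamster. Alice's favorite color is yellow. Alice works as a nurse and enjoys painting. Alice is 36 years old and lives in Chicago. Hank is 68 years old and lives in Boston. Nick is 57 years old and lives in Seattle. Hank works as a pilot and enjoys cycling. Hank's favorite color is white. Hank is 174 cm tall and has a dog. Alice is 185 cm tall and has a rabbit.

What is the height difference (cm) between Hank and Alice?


|174 - 185| = 11

11


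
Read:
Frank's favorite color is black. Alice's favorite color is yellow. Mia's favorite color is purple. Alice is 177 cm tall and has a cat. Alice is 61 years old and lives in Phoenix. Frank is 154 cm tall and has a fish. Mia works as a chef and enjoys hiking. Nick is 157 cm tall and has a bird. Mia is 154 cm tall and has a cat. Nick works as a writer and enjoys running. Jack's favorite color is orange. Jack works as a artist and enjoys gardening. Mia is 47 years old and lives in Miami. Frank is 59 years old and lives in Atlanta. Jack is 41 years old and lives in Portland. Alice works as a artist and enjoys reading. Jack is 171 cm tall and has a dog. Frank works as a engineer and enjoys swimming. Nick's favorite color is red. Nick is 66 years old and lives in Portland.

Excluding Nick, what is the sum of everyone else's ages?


Sum (excluding Nick): 208

208


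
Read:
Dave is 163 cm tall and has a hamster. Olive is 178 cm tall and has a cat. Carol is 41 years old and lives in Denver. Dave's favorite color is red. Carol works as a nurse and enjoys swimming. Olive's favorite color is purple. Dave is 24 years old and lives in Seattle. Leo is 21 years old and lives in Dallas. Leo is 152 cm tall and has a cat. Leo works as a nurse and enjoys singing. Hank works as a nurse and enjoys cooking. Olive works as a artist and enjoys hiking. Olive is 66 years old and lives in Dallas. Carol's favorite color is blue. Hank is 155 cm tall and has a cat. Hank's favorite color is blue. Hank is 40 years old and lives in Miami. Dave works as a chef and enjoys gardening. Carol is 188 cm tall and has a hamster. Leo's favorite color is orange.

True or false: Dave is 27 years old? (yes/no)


Dave is actually 24. no

no


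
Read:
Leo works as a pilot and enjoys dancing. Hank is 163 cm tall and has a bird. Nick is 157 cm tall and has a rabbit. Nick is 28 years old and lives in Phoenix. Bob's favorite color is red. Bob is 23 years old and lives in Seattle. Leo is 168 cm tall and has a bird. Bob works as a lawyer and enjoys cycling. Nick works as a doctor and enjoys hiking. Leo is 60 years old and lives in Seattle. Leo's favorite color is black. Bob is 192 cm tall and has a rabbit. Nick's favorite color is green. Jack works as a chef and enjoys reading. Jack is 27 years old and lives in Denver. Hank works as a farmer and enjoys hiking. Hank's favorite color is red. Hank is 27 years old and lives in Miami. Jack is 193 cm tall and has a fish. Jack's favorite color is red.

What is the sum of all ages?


23+60+28+27+27 = 165

165


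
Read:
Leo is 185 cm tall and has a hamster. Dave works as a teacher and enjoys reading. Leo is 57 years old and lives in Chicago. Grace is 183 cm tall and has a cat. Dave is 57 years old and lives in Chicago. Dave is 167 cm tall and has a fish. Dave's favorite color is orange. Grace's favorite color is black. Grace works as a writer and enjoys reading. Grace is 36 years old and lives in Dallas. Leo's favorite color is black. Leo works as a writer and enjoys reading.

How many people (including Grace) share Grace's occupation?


Grace is a writer. Count = 2

2


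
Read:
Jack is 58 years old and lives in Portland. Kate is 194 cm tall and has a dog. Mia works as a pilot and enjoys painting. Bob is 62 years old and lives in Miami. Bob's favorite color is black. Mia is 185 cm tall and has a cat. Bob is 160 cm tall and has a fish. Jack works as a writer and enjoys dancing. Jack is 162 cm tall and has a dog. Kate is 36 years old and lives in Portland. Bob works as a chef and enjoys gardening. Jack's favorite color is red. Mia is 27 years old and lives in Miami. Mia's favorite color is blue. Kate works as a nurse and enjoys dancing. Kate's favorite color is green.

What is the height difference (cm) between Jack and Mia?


|162 - 185| = 23

23


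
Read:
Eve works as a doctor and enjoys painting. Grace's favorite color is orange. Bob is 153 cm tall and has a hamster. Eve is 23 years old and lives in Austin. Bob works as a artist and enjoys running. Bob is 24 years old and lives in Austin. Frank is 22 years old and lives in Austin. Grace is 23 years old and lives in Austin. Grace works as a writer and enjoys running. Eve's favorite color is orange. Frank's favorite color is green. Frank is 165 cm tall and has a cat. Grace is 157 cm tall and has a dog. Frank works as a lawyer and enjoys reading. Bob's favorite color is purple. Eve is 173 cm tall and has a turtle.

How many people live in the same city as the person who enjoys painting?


Person with hobby painting is Eve, city Austin. Count = 4

4


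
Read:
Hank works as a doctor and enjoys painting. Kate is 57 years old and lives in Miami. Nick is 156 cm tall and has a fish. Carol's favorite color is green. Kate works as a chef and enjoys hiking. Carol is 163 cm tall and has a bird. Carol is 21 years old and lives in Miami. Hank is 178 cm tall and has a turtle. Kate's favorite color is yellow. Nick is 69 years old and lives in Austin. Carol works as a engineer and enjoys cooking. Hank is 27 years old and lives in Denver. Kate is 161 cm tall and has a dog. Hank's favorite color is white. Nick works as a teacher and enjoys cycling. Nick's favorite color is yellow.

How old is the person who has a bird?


Person with bird is Carol, age 21

21


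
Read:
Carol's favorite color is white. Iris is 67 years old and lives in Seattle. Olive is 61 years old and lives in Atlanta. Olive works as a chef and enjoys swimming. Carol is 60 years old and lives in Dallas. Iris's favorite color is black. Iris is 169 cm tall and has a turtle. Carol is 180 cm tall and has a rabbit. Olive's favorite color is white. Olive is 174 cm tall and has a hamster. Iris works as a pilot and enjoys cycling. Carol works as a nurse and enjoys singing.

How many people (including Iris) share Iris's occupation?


Iris is a pilot. Count = 1

1


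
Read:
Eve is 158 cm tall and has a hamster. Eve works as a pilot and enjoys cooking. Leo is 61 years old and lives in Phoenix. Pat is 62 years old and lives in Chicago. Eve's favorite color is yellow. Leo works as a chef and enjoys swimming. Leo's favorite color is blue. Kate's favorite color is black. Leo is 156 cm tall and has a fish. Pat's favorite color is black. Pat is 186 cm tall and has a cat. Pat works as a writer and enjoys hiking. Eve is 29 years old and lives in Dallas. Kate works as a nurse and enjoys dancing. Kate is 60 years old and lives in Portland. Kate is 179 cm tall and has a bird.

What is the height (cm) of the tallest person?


Tallest: Pat at 186 cm

186


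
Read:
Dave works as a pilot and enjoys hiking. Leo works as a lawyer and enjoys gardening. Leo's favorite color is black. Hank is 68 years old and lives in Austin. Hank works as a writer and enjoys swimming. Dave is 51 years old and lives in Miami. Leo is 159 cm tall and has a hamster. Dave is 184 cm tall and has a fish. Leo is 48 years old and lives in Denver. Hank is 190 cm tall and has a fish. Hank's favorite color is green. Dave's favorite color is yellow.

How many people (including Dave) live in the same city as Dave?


Dave lives in Miami. Count = 1

1


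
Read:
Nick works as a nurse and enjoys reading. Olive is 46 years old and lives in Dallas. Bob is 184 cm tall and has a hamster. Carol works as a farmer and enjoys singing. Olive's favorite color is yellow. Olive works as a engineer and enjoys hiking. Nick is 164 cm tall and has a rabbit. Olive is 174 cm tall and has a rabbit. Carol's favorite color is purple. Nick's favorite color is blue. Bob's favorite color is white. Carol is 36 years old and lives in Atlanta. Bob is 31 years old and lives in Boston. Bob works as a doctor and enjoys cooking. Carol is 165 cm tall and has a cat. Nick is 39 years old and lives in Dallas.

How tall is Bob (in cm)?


Bob is 184 cm tall

184


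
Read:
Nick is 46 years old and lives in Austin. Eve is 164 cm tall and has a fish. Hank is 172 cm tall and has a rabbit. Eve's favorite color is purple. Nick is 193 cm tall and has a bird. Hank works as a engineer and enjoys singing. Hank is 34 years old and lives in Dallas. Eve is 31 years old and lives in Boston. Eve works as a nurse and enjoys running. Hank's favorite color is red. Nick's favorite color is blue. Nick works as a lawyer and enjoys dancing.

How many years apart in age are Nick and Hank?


46 vs 34, diff = 12

12


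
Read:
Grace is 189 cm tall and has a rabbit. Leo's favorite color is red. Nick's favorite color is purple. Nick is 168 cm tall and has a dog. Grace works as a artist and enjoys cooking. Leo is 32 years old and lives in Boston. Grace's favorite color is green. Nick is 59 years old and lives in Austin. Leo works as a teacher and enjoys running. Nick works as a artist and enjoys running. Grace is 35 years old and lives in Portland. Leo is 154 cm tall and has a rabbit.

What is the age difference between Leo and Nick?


|32 - 59| = 27

27


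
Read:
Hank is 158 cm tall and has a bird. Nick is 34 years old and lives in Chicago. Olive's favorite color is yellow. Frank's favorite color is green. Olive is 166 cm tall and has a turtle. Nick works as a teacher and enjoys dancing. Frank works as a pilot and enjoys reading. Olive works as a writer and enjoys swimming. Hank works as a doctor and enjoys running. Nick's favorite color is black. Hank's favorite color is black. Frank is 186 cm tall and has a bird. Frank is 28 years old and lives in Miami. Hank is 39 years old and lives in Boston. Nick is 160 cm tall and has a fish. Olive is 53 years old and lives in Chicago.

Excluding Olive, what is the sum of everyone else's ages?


Sum (excluding Olive): 101

101


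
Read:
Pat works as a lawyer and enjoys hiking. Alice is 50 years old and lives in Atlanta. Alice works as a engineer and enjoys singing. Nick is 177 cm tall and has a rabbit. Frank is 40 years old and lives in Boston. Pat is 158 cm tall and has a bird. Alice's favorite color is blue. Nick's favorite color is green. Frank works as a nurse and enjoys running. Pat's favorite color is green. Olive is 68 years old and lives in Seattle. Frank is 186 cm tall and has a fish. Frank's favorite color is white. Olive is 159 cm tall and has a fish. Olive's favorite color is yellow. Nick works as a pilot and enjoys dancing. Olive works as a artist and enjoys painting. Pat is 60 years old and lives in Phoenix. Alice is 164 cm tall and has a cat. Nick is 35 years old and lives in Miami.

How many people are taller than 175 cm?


Taller than 175: 2

2


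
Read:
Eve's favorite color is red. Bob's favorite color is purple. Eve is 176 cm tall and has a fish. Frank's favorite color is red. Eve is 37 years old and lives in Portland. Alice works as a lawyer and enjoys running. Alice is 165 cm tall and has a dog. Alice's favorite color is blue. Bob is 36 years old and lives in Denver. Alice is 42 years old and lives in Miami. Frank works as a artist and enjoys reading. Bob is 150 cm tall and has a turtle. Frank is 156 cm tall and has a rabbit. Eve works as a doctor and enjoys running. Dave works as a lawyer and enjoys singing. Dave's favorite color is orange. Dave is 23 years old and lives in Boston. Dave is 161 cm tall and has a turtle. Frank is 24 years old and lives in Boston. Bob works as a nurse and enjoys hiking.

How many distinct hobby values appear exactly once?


Unique hobby values: 3

3


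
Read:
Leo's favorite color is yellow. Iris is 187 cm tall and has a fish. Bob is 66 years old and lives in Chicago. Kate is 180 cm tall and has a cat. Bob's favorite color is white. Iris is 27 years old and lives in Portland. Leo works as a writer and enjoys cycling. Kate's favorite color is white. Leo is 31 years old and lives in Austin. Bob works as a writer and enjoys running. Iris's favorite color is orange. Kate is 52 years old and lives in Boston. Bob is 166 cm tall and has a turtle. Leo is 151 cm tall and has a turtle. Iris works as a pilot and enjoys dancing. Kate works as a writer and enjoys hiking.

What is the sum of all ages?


66+31+52+27 = 176

176


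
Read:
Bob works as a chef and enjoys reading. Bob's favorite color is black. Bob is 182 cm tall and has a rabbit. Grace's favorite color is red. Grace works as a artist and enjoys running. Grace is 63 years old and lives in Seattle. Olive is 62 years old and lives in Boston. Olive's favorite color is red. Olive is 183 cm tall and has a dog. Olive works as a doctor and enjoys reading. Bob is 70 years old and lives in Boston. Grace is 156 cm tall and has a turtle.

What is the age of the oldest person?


Oldest: Bob at 70

70


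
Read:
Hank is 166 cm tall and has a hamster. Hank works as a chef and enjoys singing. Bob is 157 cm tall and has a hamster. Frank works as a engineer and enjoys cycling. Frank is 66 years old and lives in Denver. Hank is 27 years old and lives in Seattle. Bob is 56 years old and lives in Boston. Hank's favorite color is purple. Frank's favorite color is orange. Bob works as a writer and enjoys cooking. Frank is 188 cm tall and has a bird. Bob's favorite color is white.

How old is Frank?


Frank is 66 years old

66


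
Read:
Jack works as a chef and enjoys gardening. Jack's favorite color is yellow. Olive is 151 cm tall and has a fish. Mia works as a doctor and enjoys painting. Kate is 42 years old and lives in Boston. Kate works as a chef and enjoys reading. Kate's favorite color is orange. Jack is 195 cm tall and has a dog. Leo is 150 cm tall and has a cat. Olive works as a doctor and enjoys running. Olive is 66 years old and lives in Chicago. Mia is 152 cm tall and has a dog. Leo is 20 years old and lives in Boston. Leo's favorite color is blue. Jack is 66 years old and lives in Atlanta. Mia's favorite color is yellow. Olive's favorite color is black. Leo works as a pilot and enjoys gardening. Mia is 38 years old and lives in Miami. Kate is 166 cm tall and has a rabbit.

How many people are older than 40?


Filter: 3

3


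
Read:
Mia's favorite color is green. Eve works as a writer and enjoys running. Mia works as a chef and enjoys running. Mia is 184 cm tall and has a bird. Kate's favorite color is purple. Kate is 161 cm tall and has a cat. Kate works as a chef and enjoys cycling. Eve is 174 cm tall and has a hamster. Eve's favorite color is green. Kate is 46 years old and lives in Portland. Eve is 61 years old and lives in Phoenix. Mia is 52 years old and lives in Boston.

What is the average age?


Sum=159, n=3, avg=53

53


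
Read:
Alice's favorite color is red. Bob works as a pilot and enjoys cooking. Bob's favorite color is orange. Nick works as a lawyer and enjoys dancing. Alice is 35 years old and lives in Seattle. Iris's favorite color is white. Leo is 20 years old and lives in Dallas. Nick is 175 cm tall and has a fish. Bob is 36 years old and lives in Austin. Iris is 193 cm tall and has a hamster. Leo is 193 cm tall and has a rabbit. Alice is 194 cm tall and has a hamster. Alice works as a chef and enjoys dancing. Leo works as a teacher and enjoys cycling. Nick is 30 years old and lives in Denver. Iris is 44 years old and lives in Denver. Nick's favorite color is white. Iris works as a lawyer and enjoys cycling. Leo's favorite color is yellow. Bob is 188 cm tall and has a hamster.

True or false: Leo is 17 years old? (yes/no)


Leo is actually 20. no

no


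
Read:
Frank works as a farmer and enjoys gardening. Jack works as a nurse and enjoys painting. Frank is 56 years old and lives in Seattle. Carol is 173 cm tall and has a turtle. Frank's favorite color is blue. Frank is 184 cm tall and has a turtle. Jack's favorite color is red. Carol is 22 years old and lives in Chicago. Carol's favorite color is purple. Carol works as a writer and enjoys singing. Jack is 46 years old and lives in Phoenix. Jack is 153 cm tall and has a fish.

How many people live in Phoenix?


Count in Phoenix: 1

1


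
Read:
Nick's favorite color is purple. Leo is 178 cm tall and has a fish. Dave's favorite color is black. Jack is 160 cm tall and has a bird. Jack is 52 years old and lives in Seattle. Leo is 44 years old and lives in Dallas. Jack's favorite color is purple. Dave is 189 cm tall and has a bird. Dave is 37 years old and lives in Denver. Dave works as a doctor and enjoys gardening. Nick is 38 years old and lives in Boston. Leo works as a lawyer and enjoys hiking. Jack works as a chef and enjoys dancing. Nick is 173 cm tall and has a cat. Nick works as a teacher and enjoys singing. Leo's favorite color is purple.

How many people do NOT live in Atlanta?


Not in Atlanta: 4

4


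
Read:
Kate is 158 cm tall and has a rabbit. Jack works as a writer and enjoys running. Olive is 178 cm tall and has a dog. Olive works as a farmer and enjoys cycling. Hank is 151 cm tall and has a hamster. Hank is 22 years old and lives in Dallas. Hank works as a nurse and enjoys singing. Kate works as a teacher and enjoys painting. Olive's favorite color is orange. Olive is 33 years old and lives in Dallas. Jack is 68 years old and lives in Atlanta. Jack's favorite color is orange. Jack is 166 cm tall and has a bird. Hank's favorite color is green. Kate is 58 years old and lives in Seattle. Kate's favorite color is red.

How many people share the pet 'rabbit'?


Count: 1

1


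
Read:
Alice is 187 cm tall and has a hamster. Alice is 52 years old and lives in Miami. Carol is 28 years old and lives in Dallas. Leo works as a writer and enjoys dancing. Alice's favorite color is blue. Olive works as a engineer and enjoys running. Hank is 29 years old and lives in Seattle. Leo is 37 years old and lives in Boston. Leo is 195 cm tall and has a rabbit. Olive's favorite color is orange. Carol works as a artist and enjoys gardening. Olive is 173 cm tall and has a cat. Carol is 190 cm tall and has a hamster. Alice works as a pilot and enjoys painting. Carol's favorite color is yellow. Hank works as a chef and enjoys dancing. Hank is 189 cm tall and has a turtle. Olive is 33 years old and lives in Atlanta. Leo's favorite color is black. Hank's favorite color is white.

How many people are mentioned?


People: Olive, Leo, Alice, Hank, Carol. Count = 5

5


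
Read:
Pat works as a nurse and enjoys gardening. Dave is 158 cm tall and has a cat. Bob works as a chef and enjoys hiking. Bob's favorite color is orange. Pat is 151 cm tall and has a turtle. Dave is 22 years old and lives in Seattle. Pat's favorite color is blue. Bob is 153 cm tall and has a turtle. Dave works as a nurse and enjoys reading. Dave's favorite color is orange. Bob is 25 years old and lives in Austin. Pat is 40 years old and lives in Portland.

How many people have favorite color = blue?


Count: 1

1


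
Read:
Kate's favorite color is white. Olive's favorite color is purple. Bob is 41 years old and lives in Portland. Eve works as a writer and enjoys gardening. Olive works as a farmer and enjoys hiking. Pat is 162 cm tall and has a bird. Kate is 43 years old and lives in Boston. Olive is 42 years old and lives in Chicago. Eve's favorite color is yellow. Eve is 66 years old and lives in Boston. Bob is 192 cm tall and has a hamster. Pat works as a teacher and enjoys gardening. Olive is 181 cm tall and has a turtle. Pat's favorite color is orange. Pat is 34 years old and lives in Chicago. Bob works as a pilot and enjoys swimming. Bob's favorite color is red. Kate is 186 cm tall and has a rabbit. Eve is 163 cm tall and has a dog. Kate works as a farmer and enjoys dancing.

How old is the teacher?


The teacher is Pat, age 34

34


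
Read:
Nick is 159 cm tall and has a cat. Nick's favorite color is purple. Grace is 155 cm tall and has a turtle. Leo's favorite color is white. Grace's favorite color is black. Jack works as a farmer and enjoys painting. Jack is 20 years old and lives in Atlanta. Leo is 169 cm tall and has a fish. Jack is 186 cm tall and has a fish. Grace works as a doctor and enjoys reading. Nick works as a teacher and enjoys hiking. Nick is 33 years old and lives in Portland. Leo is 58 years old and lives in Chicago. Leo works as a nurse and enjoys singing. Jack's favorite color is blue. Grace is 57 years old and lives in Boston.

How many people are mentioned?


People: Nick, Leo, Grace, Jack. Count = 4

4


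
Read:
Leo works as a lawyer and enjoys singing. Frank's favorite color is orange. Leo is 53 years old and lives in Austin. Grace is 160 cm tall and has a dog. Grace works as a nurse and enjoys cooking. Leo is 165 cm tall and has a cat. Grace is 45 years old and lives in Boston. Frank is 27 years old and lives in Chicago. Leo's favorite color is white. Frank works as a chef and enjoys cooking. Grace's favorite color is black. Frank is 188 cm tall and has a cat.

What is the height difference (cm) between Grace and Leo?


|160 - 165| = 5

5


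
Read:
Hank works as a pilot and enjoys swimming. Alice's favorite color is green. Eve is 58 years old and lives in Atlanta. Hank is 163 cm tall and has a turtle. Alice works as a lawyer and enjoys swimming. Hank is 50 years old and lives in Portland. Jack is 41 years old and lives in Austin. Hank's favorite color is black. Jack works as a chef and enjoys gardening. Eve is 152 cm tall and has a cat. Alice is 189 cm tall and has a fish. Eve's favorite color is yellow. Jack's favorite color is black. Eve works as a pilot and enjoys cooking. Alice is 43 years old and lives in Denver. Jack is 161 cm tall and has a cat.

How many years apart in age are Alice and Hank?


43 vs 50, diff = 7

7


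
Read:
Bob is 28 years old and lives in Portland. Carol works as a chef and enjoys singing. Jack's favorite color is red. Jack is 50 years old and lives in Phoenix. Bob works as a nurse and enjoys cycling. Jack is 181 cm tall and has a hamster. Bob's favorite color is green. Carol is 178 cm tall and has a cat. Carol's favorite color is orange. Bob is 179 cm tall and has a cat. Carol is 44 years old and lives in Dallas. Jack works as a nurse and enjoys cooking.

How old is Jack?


Jack is 50 years old

50


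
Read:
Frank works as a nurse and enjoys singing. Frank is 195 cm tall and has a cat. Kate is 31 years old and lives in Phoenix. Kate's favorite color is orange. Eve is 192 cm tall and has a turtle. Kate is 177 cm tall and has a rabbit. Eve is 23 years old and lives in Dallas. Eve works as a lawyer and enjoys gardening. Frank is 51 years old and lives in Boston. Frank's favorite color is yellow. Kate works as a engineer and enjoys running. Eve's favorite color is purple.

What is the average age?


Sum=105, n=3, avg=35

35


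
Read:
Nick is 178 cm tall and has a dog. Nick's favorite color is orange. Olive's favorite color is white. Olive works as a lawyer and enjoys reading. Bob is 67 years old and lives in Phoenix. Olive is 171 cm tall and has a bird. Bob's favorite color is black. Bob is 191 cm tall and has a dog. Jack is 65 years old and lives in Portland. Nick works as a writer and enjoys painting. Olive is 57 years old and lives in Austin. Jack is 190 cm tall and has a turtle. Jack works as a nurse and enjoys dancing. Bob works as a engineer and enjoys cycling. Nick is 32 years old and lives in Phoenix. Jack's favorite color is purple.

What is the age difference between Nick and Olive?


|32 - 57| = 25

25


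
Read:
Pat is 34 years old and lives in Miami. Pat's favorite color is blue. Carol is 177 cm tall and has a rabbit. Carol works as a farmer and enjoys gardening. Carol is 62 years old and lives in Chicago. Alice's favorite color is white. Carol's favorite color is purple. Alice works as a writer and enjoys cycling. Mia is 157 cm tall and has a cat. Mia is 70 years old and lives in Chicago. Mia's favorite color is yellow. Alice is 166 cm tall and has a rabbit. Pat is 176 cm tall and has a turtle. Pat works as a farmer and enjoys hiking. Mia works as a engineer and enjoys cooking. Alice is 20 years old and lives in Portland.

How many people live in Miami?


Count in Miami: 1

1


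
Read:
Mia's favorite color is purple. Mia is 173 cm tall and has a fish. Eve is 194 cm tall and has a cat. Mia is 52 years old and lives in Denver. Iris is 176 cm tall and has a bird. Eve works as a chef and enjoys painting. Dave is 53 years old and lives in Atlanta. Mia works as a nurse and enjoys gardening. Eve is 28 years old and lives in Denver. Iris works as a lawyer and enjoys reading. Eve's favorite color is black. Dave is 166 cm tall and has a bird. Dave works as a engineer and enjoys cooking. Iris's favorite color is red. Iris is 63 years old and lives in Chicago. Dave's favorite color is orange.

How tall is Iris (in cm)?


Iris is 176 cm tall

176


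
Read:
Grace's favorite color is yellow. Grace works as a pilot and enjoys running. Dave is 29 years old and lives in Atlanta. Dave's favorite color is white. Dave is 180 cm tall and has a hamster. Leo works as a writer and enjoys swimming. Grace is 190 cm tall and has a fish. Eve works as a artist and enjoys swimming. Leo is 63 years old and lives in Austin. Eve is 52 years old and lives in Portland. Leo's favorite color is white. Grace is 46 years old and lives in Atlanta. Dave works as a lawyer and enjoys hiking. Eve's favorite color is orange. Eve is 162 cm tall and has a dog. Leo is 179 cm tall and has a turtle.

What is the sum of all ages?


29+46+63+52 = 190

190
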